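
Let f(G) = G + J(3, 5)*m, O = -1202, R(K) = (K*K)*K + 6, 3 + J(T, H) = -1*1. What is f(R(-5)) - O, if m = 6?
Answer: 1059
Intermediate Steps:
J(T, H) = -4 (J(T, H) = -3 - 1*1 = -3 - 1 = -4)
R(K) = 6 + K³ (R(K) = K²*K + 6 = K³ + 6 = 6 + K³)
f(G) = -24 + G (f(G) = G - 4*6 = G - 24 = -24 + G)
f(R(-5)) - O = (-24 + (6 + (-5)³)) - 1*(-1202) = (-24 + (6 - 125)) + 1202 = (-24 - 119) + 1202 = -143 + 1202 = 1059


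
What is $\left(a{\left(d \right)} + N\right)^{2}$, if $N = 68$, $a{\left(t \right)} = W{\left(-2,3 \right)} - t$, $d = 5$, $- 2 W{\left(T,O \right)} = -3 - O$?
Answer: $4356$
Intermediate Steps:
$W{\left(T,O \right)} = \frac{3}{2} + \frac{O}{2}$ ($W{\left(T,O \right)} = - \frac{-3 - O}{2} = \frac{3}{2} + \frac{O}{2}$)
$a{\left(t \right)} = 3 - t$ ($a{\left(t \right)} = \left(\frac{3}{2} + \frac{1}{2} \cdot 3\right) - t = \left(\frac{3}{2} + \frac{3}{2}\right) - t = 3 - t$)
$\left(a{\left(d \right)} + N\right)^{2} = \left(\left(3 - 5\right) + 68\right)^{2} = \left(-2 + 68\right)^{2} = 66^{2} = 4356$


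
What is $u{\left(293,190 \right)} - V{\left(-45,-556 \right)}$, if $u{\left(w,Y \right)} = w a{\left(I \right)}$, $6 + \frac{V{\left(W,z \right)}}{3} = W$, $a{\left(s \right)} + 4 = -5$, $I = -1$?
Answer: $-2484$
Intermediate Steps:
$a{\left(s \right)} = -9$ ($a{\left(s \right)} = -4 - 5 = -9$)
$V{\left(W,z \right)} = -18 + 3 W$
$u{\left(w,Y \right)} = - 9 w$ ($u{\left(w,Y \right)} = w \left(-9\right) = - 9 w$)
$u{\left(293,190 \right)} - V{\left(-45,-556 \right)} = \left(-9\right) 293 - \left(-18 + 3 \left(-45\right)\right) = -2637 - \left(-18 - 135\right) = -2637 - -153 = -2637 + 153 = -2484$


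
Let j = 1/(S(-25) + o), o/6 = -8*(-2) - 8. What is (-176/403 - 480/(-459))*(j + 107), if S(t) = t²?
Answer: 53023424/813657 ≈ 65.167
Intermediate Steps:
o = 48 (o = 6*(-8*(-2) - 8) = 6*(16 - 8) = 6*8 = 48)
j = 1/673 (j = 1/((-25)² + 48) = 1/(625 + 48) = 1/673 ≈ 0.0014859)
(-176/403 - 480/(-459))*(j + 107) = (-176/403 - 480/(-459))*(1/673 + 107) = (-176*1/403 - 480*(-1/459))*(72012/673) = (-176/403 + 160/153)*(72012/673) = (37552/61659)*(72012/673) = 53023424/813657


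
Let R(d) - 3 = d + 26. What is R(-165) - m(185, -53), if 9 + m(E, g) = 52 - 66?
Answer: -113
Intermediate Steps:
m(E, g) = -23 (m(E, g) = -9 + (52 - 66) = -9 - 14 = -23)
R(d) = 29 + d (R(d) = 3 + (d + 26) = 3 + (26 + d) = 29 + d)
R(-165) - m(185, -53) = (29 - 165) - 1*(-23) = -136 + 23 = -113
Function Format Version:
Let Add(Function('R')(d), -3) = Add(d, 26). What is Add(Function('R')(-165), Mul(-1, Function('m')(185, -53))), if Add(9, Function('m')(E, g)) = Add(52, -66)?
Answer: -113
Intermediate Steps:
Function('m')(E, g) = -23 (Function('m')(E, g) = Add(-9, Add(52, -66)) = Add(-9, -14) = -23)
Function('R')(d) = Add(29, d) (Function('R')(d) = Add(3, Add(d, 26)) = Add(3, Add(26, d)) = Add(29, d))
Add(Function('R')(-165), Mul(-1, Function('m')(185, -53))) = Add(Add(29, -165), Mul(-1, -23)) = Add(-136, 23) = -113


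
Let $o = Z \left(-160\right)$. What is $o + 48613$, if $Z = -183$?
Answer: $77893$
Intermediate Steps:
$o = 29280$ ($o = \left(-183\right) \left(-160\right) = 29280$)
$o + 48613 = 29280 + 48613 = 77893$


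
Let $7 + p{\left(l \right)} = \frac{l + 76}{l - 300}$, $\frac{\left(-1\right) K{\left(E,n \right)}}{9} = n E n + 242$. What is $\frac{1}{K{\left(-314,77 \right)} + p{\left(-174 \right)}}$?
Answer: $\frac{237}{3970501102} \approx 5.969 \cdot 10^{-8}$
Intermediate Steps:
$K{\left(E,n \right)} = -2178 - 9 E n^{2}$ ($K{\left(E,n \right)} = - 9 \left(n E n + 242\right) = - 9 \left(E n n + 242\right) = - 9 \left(E n^{2} + 242\right) = - 9 \left(242 + E n^{2}\right) = -2178 - 9 E n^{2}$)
$p{\left(l \right)} = -7 + \frac{76 + l}{-300 + l}$ ($p{\left(l \right)} = -7 + \frac{l + 76}{l - 300} = -7 + \frac{76 + l}{-300 + l}$)
$\frac{1}{K{\left(-314,77 \right)} + p{\left(-174 \right)}} = \frac{1}{\left(-2178 - - 2826 \cdot 77^{2}\right) + \frac{2 \left(1088 - -522\right)}{-300 - 174}} = \frac{1}{\left(-2178 - \left(-2826\right) 5929\right) + \frac{2 \left(1088 + 522\right)}{-474}} = \frac{1}{\left(-2178 + 16755354\right) + 2 \left(- \frac{1}{474}\right) 1610} = \frac{1}{16753176 - \frac{1610}{237}} = \frac{1}{\frac{3970501102}{237}} = \frac{237}{3970501102}$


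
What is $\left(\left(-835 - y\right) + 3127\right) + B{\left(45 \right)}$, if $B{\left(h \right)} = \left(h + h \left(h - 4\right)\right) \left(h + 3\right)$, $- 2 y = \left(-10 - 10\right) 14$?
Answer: $92872$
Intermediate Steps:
$y = 140$ ($y = - \frac{\left(-10 - 10\right) 14}{2} = - \frac{\left(-20\right) 14}{2} = \left(- \frac{1}{2}\right) \left(-280\right) = 140$)
$B{\left(h \right)} = \left(3 + h\right) \left(h + h \left(-4 + h\right)\right)$ ($B{\left(h \right)} = \left(h + h \left(-4 + h\right)\right) \left(3 + h\right) = \left(3 + h\right) \left(h + h \left(-4 + h\right)\right)$)
$\left(\left(-835 - y\right) + 3127\right) + B{\left(45 \right)} = \left(\left(-835 - 140\right) + 3127\right) + 45 \left(-9 + 45^{2}\right) = \left(\left(-835 - 140\right) + 3127\right) + 45 \left(-9 + 2025\right) = \left(-975 + 3127\right) + 45 \cdot 2016 = 2152 + 90720 = 92872$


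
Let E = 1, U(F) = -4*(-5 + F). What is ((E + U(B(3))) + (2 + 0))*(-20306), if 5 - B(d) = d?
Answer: -304590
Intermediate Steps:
B(d) = 5 - d
U(F) = 20 - 4*F
((E + U(B(3))) + (2 + 0))*(-20306) = ((1 + (20 - 4*(5 - 1*3))) + (2 + 0))*(-20306) = ((1 + (20 - 4*(5 - 3))) + 2)*(-20306) = ((1 + (20 - 4*2)) + 2)*(-20306) = ((1 + (20 - 8)) + 2)*(-20306) = ((1 + 12) + 2)*(-20306) = (13 + 2)*(-20306) = 15*(-20306) = -304590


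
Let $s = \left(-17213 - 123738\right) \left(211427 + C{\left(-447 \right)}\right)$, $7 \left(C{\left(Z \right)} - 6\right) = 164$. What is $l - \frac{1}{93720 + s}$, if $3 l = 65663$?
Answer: $\frac{13699554658460536}{625902928215} \approx 21888.0$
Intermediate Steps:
$l = \frac{65663}{3}$ ($l = \frac{1}{3} \cdot 65663 = \frac{65663}{3} \approx 21888.0$)
$C{\left(Z \right)} = \frac{206}{7}$ ($C{\left(Z \right)} = 6 + \frac{1}{7} \cdot 164 = 6 + \frac{164}{7} = \frac{206}{7}$)
$s = - \frac{208634965445}{7}$ ($s = \left(-17213 - 123738\right) \left(211427 + \frac{206}{7}\right) = \left(-140951\right) \frac{1480195}{7} = - \frac{208634965445}{7} \approx -2.9805 \cdot 10^{10}$)
$l - \frac{1}{93720 + s} = \frac{65663}{3} - \frac{1}{93720 - \frac{208634965445}{7}} = \frac{65663}{3} - \frac{1}{- \frac{208634309405}{7}} = \frac{65663}{3} - - \frac{7}{208634309405} = \frac{65663}{3} + \frac{7}{208634309405} = \frac{13699554658460536}{625902928215}$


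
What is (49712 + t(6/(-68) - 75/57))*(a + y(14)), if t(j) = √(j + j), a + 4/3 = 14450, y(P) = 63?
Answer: 2164211920/3 + 43535*I*√292961/969 ≈ 7.214e+8 + 24318.0*I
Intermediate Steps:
a = 43346/3 (a = -4/3 + 14450 = 43346/3 ≈ 14449.)
t(j) = √2*√j (t(j) = √(2*j) = √2*√j)
(49712 + t(6/(-68) - 75/57))*(a + y(14)) = (49712 + √2*√(6/(-68) - 75/57))*(43346/3 + 63) = (49712 + √2*√(6*(-1/68) - 75*1/57))*(43535/3) = (49712 + √2*√(-3/34 - 25/19))*(43535/3) = (49712 + √2*√(-907/646))*(43535/3) = (49712 + √2*(I*√585922/646))*(43535/3) = (49712 + I*√292961/323)*(43535/3) = 2164211920/3 + 43535*I*√292961/969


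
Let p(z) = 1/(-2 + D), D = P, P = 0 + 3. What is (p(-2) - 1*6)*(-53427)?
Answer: 267135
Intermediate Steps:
P = 3
D = 3
p(z) = 1 (p(z) = 1/(-2 + 3) = 1/1 = 1)
(p(-2) - 1*6)*(-53427) = (1 - 1*6)*(-53427) = (1 - 6)*(-53427) = -5*(-53427) = 267135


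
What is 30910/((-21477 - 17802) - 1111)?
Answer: -3091/4039 ≈ -0.76529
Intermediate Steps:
30910/((-21477 - 17802) - 1111) = 30910/(-39279 - 1111) = 30910/(-40390) = 30910*(-1/40390) = -3091/4039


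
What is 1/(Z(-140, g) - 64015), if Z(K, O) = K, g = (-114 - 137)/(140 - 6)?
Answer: -1/64155 ≈ -1.5587e-5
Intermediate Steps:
g = -251/134 ≈ -1.8731
1/(Z(-140, g) - 64015) = 1/(-140 - 64015) = 1/(-64155) = -1/64155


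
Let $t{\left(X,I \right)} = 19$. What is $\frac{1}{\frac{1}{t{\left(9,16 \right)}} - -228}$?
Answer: $\frac{19}{4333} \approx 0.0043849$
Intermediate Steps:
$\frac{1}{\frac{1}{t{\left(9,16 \right)}} - -228} = \frac{1}{\frac{1}{19} - -228} = \frac{1}{\frac{1}{19} + 228} = \frac{1}{\frac{4333}{19}} = \frac{19}{4333}$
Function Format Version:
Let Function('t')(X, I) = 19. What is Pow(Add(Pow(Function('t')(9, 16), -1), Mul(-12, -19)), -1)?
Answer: Rational(19, 4333) ≈ 0.0043849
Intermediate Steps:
Pow(Add(Pow(Function('t')(9, 16), -1), Mul(-12, -19)), -1) = Pow(Add(Pow(19, -1), Mul(-12, -19)), -1) = Pow(Add(Rational(1, 19), 228), -1) = Pow(Rational(4333, 19), -1) = Rational(19, 4333)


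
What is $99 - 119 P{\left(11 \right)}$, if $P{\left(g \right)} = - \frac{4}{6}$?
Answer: $\frac{535}{3} \approx 178.33$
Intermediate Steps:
$P{\left(g \right)} = - \frac{2}{3}$ ($P{\left(g \right)} = \left(-4\right) \frac{1}{6} = - \frac{2}{3}$)
$99 - 119 P{\left(11 \right)} = 99 - - \frac{238}{3} = 99 + \frac{238}{3} = \frac{535}{3}$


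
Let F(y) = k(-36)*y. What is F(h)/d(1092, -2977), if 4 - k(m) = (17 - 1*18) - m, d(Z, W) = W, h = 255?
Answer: 7905/2977 ≈ 2.6554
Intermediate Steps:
k(m) = 5 + m (k(m) = 4 - ((17 - 1*18) - m) = 4 - ((17 - 18) - m) = 4 - (-1 - m) = 4 + (1 + m) = 5 + m)
F(y) = -31*y (F(y) = (5 - 36)*y = -31*y)
F(h)/d(1092, -2977) = -31*255/(-2977) = -7905*(-1/2977) = 7905/2977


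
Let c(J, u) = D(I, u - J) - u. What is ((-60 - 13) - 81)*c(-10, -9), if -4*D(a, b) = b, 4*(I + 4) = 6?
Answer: -2695/2 ≈ -1347.5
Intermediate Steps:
I = -5/2 (I = -4 + (1/4)*6 = -4 + 3/2 = -5/2 ≈ -2.5000)
D(a, b) = -b/4
c(J, u) = -5*u/4 + J/4 (c(J, u) = -(u - J)/4 - u = (-u/4 + J/4) - u = -5*u/4 + J/4)
((-60 - 13) - 81)*c(-10, -9) = ((-60 - 13) - 81)*(-5/4*(-9) + (1/4)*(-10)) = (-73 - 81)*(45/4 - 5/2) = -154*35/4 = -2695/2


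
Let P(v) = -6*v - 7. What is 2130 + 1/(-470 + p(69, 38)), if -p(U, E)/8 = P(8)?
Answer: 63899/30 ≈ 2130.0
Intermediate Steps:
P(v) = -7 - 6*v
p(U, E) = 440 (p(U, E) = -8*(-7 - 6*8) = -8*(-7 - 48) = -8*(-55) = 440)
2130 + 1/(-470 + p(69, 38)) = 2130 + 1/(-470 + 440) = 2130 + 1/(-30) = 2130 - 1/30 = 63899/30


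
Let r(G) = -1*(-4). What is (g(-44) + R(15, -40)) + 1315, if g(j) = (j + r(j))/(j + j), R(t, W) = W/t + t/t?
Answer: 43355/33 ≈ 1313.8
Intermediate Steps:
r(G) = 4
R(t, W) = 1 + W/t (R(t, W) = W/t + 1 = 1 + W/t)
g(j) = (4 + j)/(2*j) (g(j) = (j + 4)/(j + j) = (4 + j)/((2*j)) = (4 + j)*(1/(2*j)) = (4 + j)/(2*j))
(g(-44) + R(15, -40)) + 1315 = ((½)*(4 - 44)/(-44) + (-40 + 15)/15) + 1315 = ((½)*(-1/44)*(-40) + (1/15)*(-25)) + 1315 = (5/11 - 5/3) + 1315 = -40/33 + 1315 = 43355/33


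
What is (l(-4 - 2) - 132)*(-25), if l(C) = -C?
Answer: 3150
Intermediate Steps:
(l(-4 - 2) - 132)*(-25) = (-(-4 - 2) - 132)*(-25) = (-1*(-6) - 132)*(-25) = (6 - 132)*(-25) = -126*(-25) = 3150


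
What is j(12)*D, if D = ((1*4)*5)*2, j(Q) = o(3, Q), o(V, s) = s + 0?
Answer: 480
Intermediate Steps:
o(V, s) = s
j(Q) = Q
D = 40 (D = (4*5)*2 = 20*2 = 40)
j(12)*D = 12*40 = 480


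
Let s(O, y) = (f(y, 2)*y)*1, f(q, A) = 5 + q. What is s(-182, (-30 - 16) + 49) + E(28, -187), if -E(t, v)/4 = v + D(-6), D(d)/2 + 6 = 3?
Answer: 796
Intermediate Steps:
D(d) = -6 (D(d) = -12 + 2*3 = -12 + 6 = -6)
E(t, v) = 24 - 4*v (E(t, v) = -4*(v - 6) = -4*(-6 + v) = 24 - 4*v)
s(O, y) = y*(5 + y) (s(O, y) = ((5 + y)*y)*1 = (y*(5 + y))*1 = y*(5 + y))
s(-182, (-30 - 16) + 49) + E(28, -187) = ((-30 - 16) + 49)*(5 + ((-30 - 16) + 49)) + (24 - 4*(-187)) = (-46 + 49)*(5 + (-46 + 49)) + (24 + 748) = 3*(5 + 3) + 772 = 3*8 + 772 = 24 + 772 = 796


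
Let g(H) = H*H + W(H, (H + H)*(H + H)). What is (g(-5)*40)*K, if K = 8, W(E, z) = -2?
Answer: 7360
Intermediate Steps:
g(H) = -2 + H**2 (g(H) = H*H - 2 = H**2 - 2 = -2 + H**2)
(g(-5)*40)*K = ((-2 + (-5)**2)*40)*8 = ((-2 + 25)*40)*8 = (23*40)*8 = 920*8 = 7360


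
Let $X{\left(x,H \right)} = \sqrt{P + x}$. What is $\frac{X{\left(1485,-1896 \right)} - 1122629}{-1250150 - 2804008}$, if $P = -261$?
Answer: $\frac{1122629}{4054158} - \frac{\sqrt{34}}{675693} \approx 0.2769$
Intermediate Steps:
$X{\left(x,H \right)} = \sqrt{-261 + x}$
$\frac{X{\left(1485,-1896 \right)} - 1122629}{-1250150 - 2804008} = \frac{\sqrt{-261 + 1485} - 1122629}{-1250150 - 2804008} = \frac{\sqrt{1224} - 1122629}{-4054158} = \left(6 \sqrt{34} - 1122629\right) \left(- \frac{1}{4054158}\right) = \left(-1122629 + 6 \sqrt{34}\right) \left(- \frac{1}{4054158}\right) = \frac{1122629}{4054158} - \frac{\sqrt{34}}{675693}$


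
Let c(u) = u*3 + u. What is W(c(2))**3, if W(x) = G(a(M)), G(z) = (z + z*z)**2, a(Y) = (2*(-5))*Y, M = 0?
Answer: 0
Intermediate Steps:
a(Y) = -10*Y
c(u) = 4*u (c(u) = 3*u + u = 4*u)
G(z) = (z + z**2)**2
W(x) = 0 (W(x) = (-10*0)**2*(1 - 10*0)**2 = 0**2*(1 + 0)**2 = 0*1**2 = 0*1 = 0)
W(c(2))**3 = 0**3 = 0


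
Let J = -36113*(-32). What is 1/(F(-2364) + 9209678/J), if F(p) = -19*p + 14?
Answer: 577808/25965518279 ≈ 2.2253e-5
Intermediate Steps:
F(p) = 14 - 19*p
J = 1155616
1/(F(-2364) + 9209678/J) = 1/((14 - 19*(-2364)) + 9209678/1155616) = 1/((14 + 44916) + 9209678*(1/1155616)) = 1/(44930 + 4604839/577808) = 1/(25965518279/577808) = 577808/25965518279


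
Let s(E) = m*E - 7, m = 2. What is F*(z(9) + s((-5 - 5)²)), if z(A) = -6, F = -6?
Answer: -1122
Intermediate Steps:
s(E) = -7 + 2*E (s(E) = 2*E - 7 = -7 + 2*E)
F*(z(9) + s((-5 - 5)²)) = -6*(-6 + (-7 + 2*(-5 - 5)²)) = -6*(-6 + (-7 + 2*(-10)²)) = -6*(-6 + (-7 + 2*100)) = -6*(-6 + (-7 + 200)) = -6*(-6 + 193) = -6*187 = -1122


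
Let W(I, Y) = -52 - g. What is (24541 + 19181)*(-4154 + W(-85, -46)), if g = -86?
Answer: -180134640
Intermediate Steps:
W(I, Y) = 34 (W(I, Y) = -52 - 1*(-86) = -52 + 86 = 34)
(24541 + 19181)*(-4154 + W(-85, -46)) = (24541 + 19181)*(-4154 + 34) = 43722*(-4120) = -180134640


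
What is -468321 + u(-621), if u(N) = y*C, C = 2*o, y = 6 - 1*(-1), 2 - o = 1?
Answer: -468307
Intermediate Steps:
o = 1 (o = 2 - 1*1 = 2 - 1 = 1)
y = 7 (y = 6 + 1 = 7)
C = 2 (C = 2*1 = 2)
u(N) = 14 (u(N) = 7*2 = 14)
-468321 + u(-621) = -468321 + 14 = -468307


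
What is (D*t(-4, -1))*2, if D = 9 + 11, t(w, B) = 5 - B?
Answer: 240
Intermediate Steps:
D = 20
(D*t(-4, -1))*2 = (20*(5 - 1*(-1)))*2 = (20*(5 + 1))*2 = (20*6)*2 = 120*2 = 240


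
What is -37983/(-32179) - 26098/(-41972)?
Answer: 24837041/13781806 ≈ 1.8022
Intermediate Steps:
-37983/(-32179) - 26098/(-41972) = -37983*(-1/32179) - 26098*(-1/41972) = 37983/32179 + 13049/20986 = 24837041/13781806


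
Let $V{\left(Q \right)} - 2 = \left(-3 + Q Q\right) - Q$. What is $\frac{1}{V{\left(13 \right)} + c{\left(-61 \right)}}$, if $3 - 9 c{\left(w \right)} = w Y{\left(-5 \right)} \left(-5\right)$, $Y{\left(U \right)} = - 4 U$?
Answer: $- \frac{9}{4702} \approx -0.0019141$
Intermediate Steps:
$c{\left(w \right)} = \frac{1}{3} + \frac{100 w}{9}$ ($c{\left(w \right)} = \frac{1}{3} - \frac{w \left(\left(-4\right) \left(-5\right)\right) \left(-5\right)}{9} = \frac{1}{3} - \frac{w 20 \left(-5\right)}{9} = \frac{1}{3} - \frac{20 w \left(-5\right)}{9} = \frac{1}{3} - \frac{\left(-100\right) w}{9} = \frac{1}{3} + \frac{100 w}{9}$)
$V{\left(Q \right)} = -1 + Q^{2} - Q$ ($V{\left(Q \right)} = 2 - \left(3 + Q - Q Q\right) = 2 - \left(3 + Q - Q^{2}\right) = -1 + Q^{2} - Q$)
$\frac{1}{V{\left(13 \right)} + c{\left(-61 \right)}} = \frac{1}{\left(-1 + 13^{2} - 13\right) + \left(\frac{1}{3} + \frac{100}{9} \left(-61\right)\right)} = \frac{1}{\left(-1 + 169 - 13\right) + \left(\frac{1}{3} - \frac{6100}{9}\right)} = \frac{1}{155 - \frac{6097}{9}} = \frac{1}{- \frac{4702}{9}} = - \frac{9}{4702}$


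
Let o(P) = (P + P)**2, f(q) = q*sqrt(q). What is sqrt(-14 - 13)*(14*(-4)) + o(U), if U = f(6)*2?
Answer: 3456 - 168*I*sqrt(3) ≈ 3456.0 - 290.98*I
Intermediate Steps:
f(q) = q**(3/2)
U = 12*sqrt(6) (U = 6**(3/2)*2 = (6*sqrt(6))*2 = 12*sqrt(6) ≈ 29.394)
o(P) = 4*P**2 (o(P) = (2*P)**2 = 4*P**2)
sqrt(-14 - 13)*(14*(-4)) + o(U) = sqrt(-14 - 13)*(14*(-4)) + 4*(12*sqrt(6))**2 = sqrt(-27)*(-56) + 4*864 = (3*I*sqrt(3))*(-56) + 3456 = -168*I*sqrt(3) + 3456 = 3456 - 168*I*sqrt(3)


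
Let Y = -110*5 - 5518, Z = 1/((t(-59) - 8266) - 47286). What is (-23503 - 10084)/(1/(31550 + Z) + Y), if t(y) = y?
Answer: 58929299994763/10646470077721 ≈ 5.5351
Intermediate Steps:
Z = -1/55611 (Z = 1/((-59 - 8266) - 47286) = 1/(-8325 - 47286) = 1/(-55611) = -1/55611 ≈ -1.7982e-5)
Y = -6068 (Y = -550 - 5518 = -6068)
(-23503 - 10084)/(1/(31550 + Z) + Y) = (-23503 - 10084)/(1/(31550 - 1/55611) - 6068) = -33587/(1/(1754527049/55611) - 6068) = -33587/(55611/1754527049 - 6068) = -33587/(-10646470077721/1754527049) = -33587*(-1754527049/10646470077721) = 58929299994763/10646470077721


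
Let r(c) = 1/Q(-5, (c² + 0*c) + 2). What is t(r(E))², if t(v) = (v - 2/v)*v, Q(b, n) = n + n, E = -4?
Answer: 6713281/1679616 ≈ 3.9969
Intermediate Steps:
Q(b, n) = 2*n
r(c) = 1/(4 + 2*c²) (r(c) = 1/(2*((c² + 0*c) + 2)) = 1/(2*((c² + 0) + 2)) = 1/(2*(c² + 2)) = 1/(2*(2 + c²)) = 1/(4 + 2*c²))
t(v) = v*(v - 2/v)
t(r(E))² = (-2 + (1/(2*(2 + (-4)²)))²)² = (-2 + (1/(2*(2 + 16)))²)² = (-2 + ((½)/18)²)² = (-2 + ((½)*(1/18))²)² = (-2 + (1/36)²)² = (-2 + 1/1296)² = (-2591/1296)² = 6713281/1679616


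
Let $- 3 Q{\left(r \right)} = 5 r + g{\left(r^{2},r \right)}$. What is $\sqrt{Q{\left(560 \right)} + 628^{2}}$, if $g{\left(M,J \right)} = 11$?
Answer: $\sqrt{393447} \approx 627.25$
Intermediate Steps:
$Q{\left(r \right)} = - \frac{11}{3} - \frac{5 r}{3}$ ($Q{\left(r \right)} = - \frac{5 r + 11}{3} = - \frac{11 + 5 r}{3} = - \frac{11}{3} - \frac{5 r}{3}$)
$\sqrt{Q{\left(560 \right)} + 628^{2}} = \sqrt{\left(- \frac{11}{3} - \frac{2800}{3}\right) + 628^{2}} = \sqrt{\left(- \frac{11}{3} - \frac{2800}{3}\right) + 394384} = \sqrt{-937 + 394384} = \sqrt{393447}$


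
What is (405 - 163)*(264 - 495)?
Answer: -55902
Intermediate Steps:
(405 - 163)*(264 - 495) = 242*(-231) = -55902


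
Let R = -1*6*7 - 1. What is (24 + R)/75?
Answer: -19/75 ≈ -0.25333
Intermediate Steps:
R = -43 (R = -6*7 - 1 = -42 - 1 = -43)
(24 + R)/75 = (24 - 43)/75 = (1/75)*(-19) = -19/75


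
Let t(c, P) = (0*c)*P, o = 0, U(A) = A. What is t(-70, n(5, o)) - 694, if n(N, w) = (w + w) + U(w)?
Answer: -694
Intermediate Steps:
n(N, w) = 3*w (n(N, w) = (w + w) + w = 2*w + w = 3*w)
t(c, P) = 0 (t(c, P) = 0*P = 0)
t(-70, n(5, o)) - 694 = 0 - 694 = -694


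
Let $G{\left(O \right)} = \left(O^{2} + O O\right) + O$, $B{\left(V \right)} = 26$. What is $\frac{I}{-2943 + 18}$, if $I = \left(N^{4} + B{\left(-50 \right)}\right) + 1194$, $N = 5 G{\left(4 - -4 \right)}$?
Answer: $- \frac{4751416916}{65} \approx -7.3099 \cdot 10^{7}$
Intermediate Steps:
$G{\left(O \right)} = O + 2 O^{2}$ ($G{\left(O \right)} = \left(O^{2} + O^{2}\right) + O = 2 O^{2} + O = O + 2 O^{2}$)
$N = 680$ ($N = 5 \left(4 - -4\right) \left(1 + 2 \left(4 - -4\right)\right) = 5 \left(4 + 4\right) \left(1 + 2 \left(4 + 4\right)\right) = 5 \cdot 8 \left(1 + 2 \cdot 8\right) = 5 \cdot 8 \left(1 + 16\right) = 5 \cdot 8 \cdot 17 = 5 \cdot 136 = 680$)
$I = 213813761220$ ($I = \left(680^{4} + 26\right) + 1194 = \left(213813760000 + 26\right) + 1194 = 213813760026 + 1194 = 213813761220$)
$\frac{I}{-2943 + 18} = \frac{213813761220}{-2943 + 18} = \frac{213813761220}{-2925} = 213813761220 \left(- \frac{1}{2925}\right) = - \frac{4751416916}{65}$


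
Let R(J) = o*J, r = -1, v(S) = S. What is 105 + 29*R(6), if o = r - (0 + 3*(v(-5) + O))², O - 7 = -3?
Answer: -1635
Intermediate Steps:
O = 4 (O = 7 - 3 = 4)
o = -10 (o = -1 - (0 + 3*(-5 + 4))² = -1 - (0 + 3*(-1))² = -1 - (0 - 3)² = -1 - 1*(-3)² = -1 - 1*9 = -1 - 9 = -10)
R(J) = -10*J
105 + 29*R(6) = 105 + 29*(-10*6) = 105 + 29*(-60) = 105 - 1740 = -1635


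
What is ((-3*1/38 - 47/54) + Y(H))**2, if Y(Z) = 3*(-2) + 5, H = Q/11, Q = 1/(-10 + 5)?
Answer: 1000000/263169 ≈ 3.7998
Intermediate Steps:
Q = -1/5 (Q = 1/(-5) = -1/5 ≈ -0.20000)
H = -1/55 (H = -1/5/11 = -1/5*1/11 = -1/55 ≈ -0.018182)
Y(Z) = -1 (Y(Z) = -6 + 5 = -1)
((-3*1/38 - 47/54) + Y(H))**2 = ((-3*1/38 - 47/54) - 1)**2 = ((-3*1/38 - 47*1/54) - 1)**2 = ((-3/38 - 47/54) - 1)**2 = (-487/513 - 1)**2 = (-1000/513)**2 = 1000000/263169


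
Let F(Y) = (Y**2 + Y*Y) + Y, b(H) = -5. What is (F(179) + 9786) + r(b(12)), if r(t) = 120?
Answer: 74167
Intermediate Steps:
F(Y) = Y + 2*Y**2 (F(Y) = (Y**2 + Y**2) + Y = 2*Y**2 + Y = Y + 2*Y**2)
(F(179) + 9786) + r(b(12)) = (179*(1 + 2*179) + 9786) + 120 = (179*(1 + 358) + 9786) + 120 = (179*359 + 9786) + 120 = (64261 + 9786) + 120 = 74047 + 120 = 74167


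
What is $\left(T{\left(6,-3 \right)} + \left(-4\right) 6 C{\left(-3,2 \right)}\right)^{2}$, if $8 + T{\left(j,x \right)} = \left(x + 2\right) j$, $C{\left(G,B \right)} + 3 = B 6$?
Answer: $52900$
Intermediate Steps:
$C{\left(G,B \right)} = -3 + 6 B$ ($C{\left(G,B \right)} = -3 + B 6 = -3 + 6 B$)
$T{\left(j,x \right)} = -8 + j \left(2 + x\right)$ ($T{\left(j,x \right)} = -8 + \left(x + 2\right) j = -8 + \left(2 + x\right) j = -8 + j \left(2 + x\right)$)
$\left(T{\left(6,-3 \right)} + \left(-4\right) 6 C{\left(-3,2 \right)}\right)^{2} = \left(\left(-8 + 2 \cdot 6 + 6 \left(-3\right)\right) + \left(-4\right) 6 \left(-3 + 6 \cdot 2\right)\right)^{2} = \left(\left(-8 + 12 - 18\right) - 24 \left(-3 + 12\right)\right)^{2} = \left(-14 - 216\right)^{2} = \left(-230\right)^{2} = 52900$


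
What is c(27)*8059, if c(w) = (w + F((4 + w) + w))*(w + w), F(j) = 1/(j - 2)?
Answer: 329218209/28 ≈ 1.1758e+7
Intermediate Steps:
F(j) = 1/(-2 + j)
c(w) = 2*w*(w + 1/(2 + 2*w)) (c(w) = (w + 1/(-2 + ((4 + w) + w)))*(w + w) = (w + 1/(-2 + (4 + 2*w)))*(2*w) = (w + 1/(2 + 2*w))*(2*w) = 2*w*(w + 1/(2 + 2*w)))
c(27)*8059 = (27*(1 + 2*27*(1 + 27))/(1 + 27))*8059 = (27*(1 + 2*27*28)/28)*8059 = (27*(1/28)*(1 + 1512))*8059 = (27*(1/28)*1513)*8059 = (40851/28)*8059 = 329218209/28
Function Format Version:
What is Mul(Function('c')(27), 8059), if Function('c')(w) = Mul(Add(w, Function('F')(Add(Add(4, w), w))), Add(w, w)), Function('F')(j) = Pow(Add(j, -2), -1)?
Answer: Rational(329218209, 28) ≈ 1.1758e+7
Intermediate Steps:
Function('F')(j) = Pow(Add(-2, j), -1)
Function('c')(w) = Mul(2, w, Add(w, Pow(Add(2, Mul(2, w)), -1))) (Function('c')(w) = Mul(Add(w, Pow(Add(-2, Add(Add(4, w), w)), -1)), Add(w, w)) = Mul(Add(w, Pow(Add(-2, Add(4, Mul(2, w))), -1)), Mul(2, w)) = Mul(Add(w, Pow(Add(2, Mul(2, w)), -1)), Mul(2, w)) = Mul(2, w, Add(w, Pow(Add(2, Mul(2, w)), -1))))
Mul(Function('c')(27), 8059) = Mul(Mul(27, Pow(Add(1, 27), -1), Add(1, Mul(2, 27, Add(1, 27)))), 8059) = Mul(Mul(27, Pow(28, -1), Add(1, Mul(2, 27, 28))), 8059) = Mul(Mul(27, Rational(1, 28), Add(1, 1512)), 8059) = Mul(Mul(27, Rational(1, 28), 1513), 8059) = Mul(Rational(40851, 28), 8059) = Rational(329218209, 28)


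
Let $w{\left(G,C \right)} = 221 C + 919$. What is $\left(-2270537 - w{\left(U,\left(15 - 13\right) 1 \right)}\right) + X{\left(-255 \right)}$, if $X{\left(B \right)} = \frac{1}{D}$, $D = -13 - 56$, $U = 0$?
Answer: $- \frac{156760963}{69} \approx -2.2719 \cdot 10^{6}$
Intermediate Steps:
$w{\left(G,C \right)} = 919 + 221 C$
$D = -69$ ($D = -13 - 56 = -69$)
$X{\left(B \right)} = - \frac{1}{69}$ ($X{\left(B \right)} = \frac{1}{-69} = - \frac{1}{69}$)
$\left(-2270537 - w{\left(U,\left(15 - 13\right) 1 \right)}\right) + X{\left(-255 \right)} = \left(-2270537 - \left(919 + 221 \left(15 - 13\right) 1\right)\right) - \frac{1}{69} = \left(-2270537 - \left(919 + 221 \cdot 2 \cdot 1\right)\right) - \frac{1}{69} = \left(-2270537 - \left(919 + 221 \cdot 2\right)\right) - \frac{1}{69} = \left(-2270537 - \left(919 + 442\right)\right) - \frac{1}{69} = \left(-2270537 - 1361\right) - \frac{1}{69} = -2271898 - \frac{1}{69} = - \frac{156760963}{69}$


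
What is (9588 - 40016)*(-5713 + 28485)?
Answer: -692906416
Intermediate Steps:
(9588 - 40016)*(-5713 + 28485) = -30428*22772 = -692906416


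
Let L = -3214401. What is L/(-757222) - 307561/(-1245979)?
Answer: 4237968099121/943482710338 ≈ 4.4918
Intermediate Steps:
L/(-757222) - 307561/(-1245979) = -3214401/(-757222) - 307561/(-1245979) = -3214401*(-1/757222) - 307561*(-1/1245979) = 3214401/757222 + 307561/1245979 = 4237968099121/943482710338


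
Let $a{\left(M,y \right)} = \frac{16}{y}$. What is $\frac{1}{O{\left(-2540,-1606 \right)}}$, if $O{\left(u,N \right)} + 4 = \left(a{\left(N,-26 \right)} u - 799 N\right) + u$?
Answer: $\frac{13}{16668770} \approx 7.799 \cdot 10^{-7}$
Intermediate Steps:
$O{\left(u,N \right)} = -4 - 799 N + \frac{5 u}{13}$ ($O{\left(u,N \right)} = -4 - \left(- u + 799 N - \frac{16}{-26} u\right) = -4 - \left(- u + 799 N - 16 \left(- \frac{1}{26}\right) u\right) = -4 + \left(\left(- \frac{8 u}{13} - 799 N\right) + u\right) = -4 + \left(\left(- 799 N - \frac{8 u}{13}\right) + u\right) = -4 - \left(799 N - \frac{5 u}{13}\right) = -4 - 799 N + \frac{5 u}{13}$)
$\frac{1}{O{\left(-2540,-1606 \right)}} = \frac{1}{-4 - -1283194 + \frac{5}{13} \left(-2540\right)} = \frac{1}{-4 + 1283194 - \frac{12700}{13}} = \frac{1}{\frac{16668770}{13}} = \frac{13}{16668770}$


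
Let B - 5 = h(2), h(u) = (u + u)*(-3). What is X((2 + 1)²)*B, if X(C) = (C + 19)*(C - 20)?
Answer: 2156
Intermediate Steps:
X(C) = (-20 + C)*(19 + C) (X(C) = (19 + C)*(-20 + C) = (-20 + C)*(19 + C))
h(u) = -6*u (h(u) = (2*u)*(-3) = -6*u)
B = -7 (B = 5 - 6*2 = 5 - 12 = -7)
X((2 + 1)²)*B = (-380 + ((2 + 1)²)² - (2 + 1)²)*(-7) = (-380 + (3²)² - 1*3²)*(-7) = (-380 + 9² - 1*9)*(-7) = (-380 + 81 - 9)*(-7) = -308*(-7) = 2156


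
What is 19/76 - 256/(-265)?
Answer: 1289/1060 ≈ 1.2160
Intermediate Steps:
19/76 - 256/(-265) = 19*(1/76) - 256*(-1/265) = 1/4 + 256/265 = 1289/1060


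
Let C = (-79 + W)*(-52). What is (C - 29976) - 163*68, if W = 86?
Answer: -41424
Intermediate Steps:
C = -364 (C = (-79 + 86)*(-52) = 7*(-52) = -364)
(C - 29976) - 163*68 = (-364 - 29976) - 163*68 = -30340 - 11084 = -41424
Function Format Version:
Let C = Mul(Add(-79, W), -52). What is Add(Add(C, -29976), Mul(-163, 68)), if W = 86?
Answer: -41424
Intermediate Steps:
C = -364 (C = Mul(Add(-79, 86), -52) = Mul(7, -52) = -364)
Add(Add(C, -29976), Mul(-163, 68)) = Add(Add(-364, -29976), Mul(-163, 68)) = Add(-30340, -11084) = -41424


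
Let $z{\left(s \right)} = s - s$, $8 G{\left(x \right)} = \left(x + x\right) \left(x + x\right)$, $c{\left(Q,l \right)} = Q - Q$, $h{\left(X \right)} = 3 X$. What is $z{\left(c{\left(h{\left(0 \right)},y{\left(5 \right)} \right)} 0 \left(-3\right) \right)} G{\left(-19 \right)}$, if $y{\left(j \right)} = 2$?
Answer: $0$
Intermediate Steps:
$c{\left(Q,l \right)} = 0$
$G{\left(x \right)} = \frac{x^{2}}{2}$ ($G{\left(x \right)} = \frac{\left(x + x\right) \left(x + x\right)}{8} = \frac{2 x 2 x}{8} = \frac{4 x^{2}}{8} = \frac{x^{2}}{2}$)
$z{\left(s \right)} = 0$
$z{\left(c{\left(h{\left(0 \right)},y{\left(5 \right)} \right)} 0 \left(-3\right) \right)} G{\left(-19 \right)} = 0 \frac{\left(-19\right)^{2}}{2} = 0 \cdot \frac{1}{2} \cdot 361 = 0 \cdot \frac{361}{2} = 0$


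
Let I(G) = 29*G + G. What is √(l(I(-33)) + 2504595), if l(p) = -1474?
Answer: √2503121 ≈ 1582.1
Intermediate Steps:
I(G) = 30*G
√(l(I(-33)) + 2504595) = √(-1474 + 2504595) = √2503121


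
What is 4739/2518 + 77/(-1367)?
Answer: 6284327/3442106 ≈ 1.8257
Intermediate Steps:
4739/2518 + 77/(-1367) = 4739*(1/2518) + 77*(-1/1367) = 4739/2518 - 77/1367 = 6284327/3442106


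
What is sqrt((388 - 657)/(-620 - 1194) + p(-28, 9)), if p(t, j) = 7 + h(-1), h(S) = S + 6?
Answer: sqrt(39975118)/1814 ≈ 3.4854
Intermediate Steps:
h(S) = 6 + S
p(t, j) = 12 (p(t, j) = 7 + (6 - 1) = 7 + 5 = 12)
sqrt((388 - 657)/(-620 - 1194) + p(-28, 9)) = sqrt((388 - 657)/(-620 - 1194) + 12) = sqrt(-269/(-1814) + 12) = sqrt(-269*(-1/1814) + 12) = sqrt(269/1814 + 12) = sqrt(22037/1814) = sqrt(39975118)/1814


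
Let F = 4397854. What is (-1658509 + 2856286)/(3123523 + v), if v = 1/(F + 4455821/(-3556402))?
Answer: 6244623287756434133/16284520796145075701 ≈ 0.38347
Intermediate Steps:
v = 3556402/15640532305487 (v = 1/(4397854 + 4455821/(-3556402)) = 1/(4397854 + 4455821*(-1/3556402)) = 1/(4397854 - 4455821/3556402) = 1/(15640532305487/3556402) = 3556402/15640532305487 ≈ 2.2738e-7)
(-1658509 + 2856286)/(3123523 + v) = (-1658509 + 2856286)/(3123523 + 3556402/15640532305487) = 1197777/(48853562388435227103/15640532305487) = 1197777*(15640532305487/48853562388435227103) = 6244623287756434133/16284520796145075701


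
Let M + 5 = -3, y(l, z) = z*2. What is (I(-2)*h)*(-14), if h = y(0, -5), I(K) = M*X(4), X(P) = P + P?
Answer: -8960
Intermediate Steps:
y(l, z) = 2*z
X(P) = 2*P
M = -8 (M = -5 - 3 = -8)
I(K) = -64 (I(K) = -16*4 = -8*8 = -64)
h = -10 (h = 2*(-5) = -10)
(I(-2)*h)*(-14) = -64*(-10)*(-14) = 640*(-14) = -8960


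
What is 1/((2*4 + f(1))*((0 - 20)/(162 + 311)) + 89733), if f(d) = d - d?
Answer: 473/42443549 ≈ 1.1144e-5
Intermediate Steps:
f(d) = 0
1/((2*4 + f(1))*((0 - 20)/(162 + 311)) + 89733) = 1/((2*4 + 0)*((0 - 20)/(162 + 311)) + 89733) = 1/((8 + 0)*(-20/473) + 89733) = 1/(8*(-20*1/473) + 89733) = 1/(8*(-20/473) + 89733) = 1/(-160/473 + 89733) = 1/(42443549/473) = 473/42443549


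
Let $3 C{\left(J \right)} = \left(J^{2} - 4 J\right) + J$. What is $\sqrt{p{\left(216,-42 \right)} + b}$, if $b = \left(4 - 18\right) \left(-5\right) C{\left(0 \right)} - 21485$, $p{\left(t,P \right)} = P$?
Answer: $i \sqrt{21527} \approx 146.72 i$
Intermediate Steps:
$C{\left(J \right)} = - J + \frac{J^{2}}{3}$ ($C{\left(J \right)} = \frac{\left(J^{2} - 4 J\right) + J}{3} = \frac{J^{2} - 3 J}{3} = - J + \frac{J^{2}}{3}$)
$b = -21485$ ($b = \left(4 - 18\right) \left(-5\right) \frac{1}{3} \cdot 0 \left(-3 + 0\right) - 21485 = \left(4 - 18\right) \left(-5\right) \frac{1}{3} \cdot 0 \left(-3\right) - 21485 = \left(-14\right) \left(-5\right) 0 - 21485 = 70 \cdot 0 - 21485 = 0 - 21485 = -21485$)
$\sqrt{p{\left(216,-42 \right)} + b} = \sqrt{-42 - 21485} = \sqrt{-21527} = i \sqrt{21527}$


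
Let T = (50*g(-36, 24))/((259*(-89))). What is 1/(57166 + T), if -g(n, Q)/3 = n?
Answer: 23051/1317728066 ≈ 1.7493e-5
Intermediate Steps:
g(n, Q) = -3*n
T = -5400/23051 (T = (50*(-3*(-36)))/((259*(-89))) = (50*108)/(-23051) = 5400*(-1/23051) = -5400/23051 ≈ -0.23426)
1/(57166 + T) = 1/(57166 - 5400/23051) = 1/(1317728066/23051) = 23051/1317728066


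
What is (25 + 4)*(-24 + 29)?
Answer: 145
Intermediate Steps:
(25 + 4)*(-24 + 29) = 29*5 = 145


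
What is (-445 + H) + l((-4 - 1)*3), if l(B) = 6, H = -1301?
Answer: -1740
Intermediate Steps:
(-445 + H) + l((-4 - 1)*3) = (-445 - 1301) + 6 = -1746 + 6 = -1740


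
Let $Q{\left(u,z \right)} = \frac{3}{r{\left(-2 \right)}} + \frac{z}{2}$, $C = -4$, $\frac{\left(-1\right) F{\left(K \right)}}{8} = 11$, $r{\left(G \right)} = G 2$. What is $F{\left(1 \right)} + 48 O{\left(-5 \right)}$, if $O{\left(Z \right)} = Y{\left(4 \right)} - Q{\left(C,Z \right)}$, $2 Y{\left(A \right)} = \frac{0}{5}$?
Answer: $68$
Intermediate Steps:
$r{\left(G \right)} = 2 G$
$F{\left(K \right)} = -88$ ($F{\left(K \right)} = \left(-8\right) 11 = -88$)
$Y{\left(A \right)} = 0$ ($Y{\left(A \right)} = \frac{0 \cdot \frac{1}{5}}{2} = \frac{1}{2} \cdot 0 = 0$)
$Q{\left(u,z \right)} = - \frac{3}{4} + \frac{z}{2}$ ($Q{\left(u,z \right)} = \frac{3}{2 \left(-2\right)} + \frac{z}{2} = \frac{3}{-4} + z \frac{1}{2} = 3 \left(- \frac{1}{4}\right) + \frac{z}{2} = - \frac{3}{4} + \frac{z}{2}$)
$O{\left(Z \right)} = \frac{3}{4} - \frac{Z}{2}$ ($O{\left(Z \right)} = 0 - \left(- \frac{3}{4} + \frac{Z}{2}\right) = \frac{3}{4} - \frac{Z}{2}$)
$F{\left(1 \right)} + 48 O{\left(-5 \right)} = -88 + 48 \left(\frac{3}{4} - - \frac{5}{2}\right) = -88 + 48 \left(\frac{3}{4} + \frac{5}{2}\right) = -88 + 48 \cdot \frac{13}{4} = -88 + 156 = 68$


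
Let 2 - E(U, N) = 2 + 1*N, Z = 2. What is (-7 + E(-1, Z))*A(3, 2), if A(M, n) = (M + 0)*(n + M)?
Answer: -135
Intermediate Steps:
A(M, n) = M*(M + n)
E(U, N) = -N (E(U, N) = 2 - (2 + 1*N) = 2 - (2 + N) = 2 + (-2 - N) = -N)
(-7 + E(-1, Z))*A(3, 2) = (-7 - 1*2)*(3*(3 + 2)) = (-7 - 2)*(3*5) = -9*15 = -135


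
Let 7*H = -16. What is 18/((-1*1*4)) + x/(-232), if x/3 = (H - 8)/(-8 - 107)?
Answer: -210159/46690 ≈ -4.5012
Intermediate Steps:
H = -16/7 (H = (⅐)*(-16) = -16/7 ≈ -2.2857)
x = 216/805 (x = 3*((-16/7 - 8)/(-8 - 107)) = 3*(-72/7/(-115)) = 3*(-72/7*(-1/115)) = 3*(72/805) = 216/805 ≈ 0.26832)
18/((-1*1*4)) + x/(-232) = 18/((-1*1*4)) + (216/805)/(-232) = 18/((-1*4)) + (216/805)*(-1/232) = 18/(-4) - 27/23345 = 18*(-¼) - 27/23345 = -9/2 - 27/23345 = -210159/46690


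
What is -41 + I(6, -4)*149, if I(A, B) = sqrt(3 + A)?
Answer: 406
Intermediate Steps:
-41 + I(6, -4)*149 = -41 + sqrt(3 + 6)*149 = -41 + sqrt(9)*149 = -41 + 3*149 = -41 + 447 = 406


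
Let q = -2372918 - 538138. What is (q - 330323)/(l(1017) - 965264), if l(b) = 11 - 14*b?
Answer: 3241379/979491 ≈ 3.3092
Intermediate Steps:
q = -2911056
(q - 330323)/(l(1017) - 965264) = (-2911056 - 330323)/((11 - 14*1017) - 965264) = -3241379/((11 - 14238) - 965264) = -3241379/(-14227 - 965264) = -3241379/(-979491) = -3241379*(-1/979491) = 3241379/979491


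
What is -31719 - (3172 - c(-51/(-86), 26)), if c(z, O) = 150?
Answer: -34741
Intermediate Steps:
-31719 - (3172 - c(-51/(-86), 26)) = -31719 - (3172 - 1*150) = -31719 - (3172 - 150) = -31719 - 1*3022 = -31719 - 3022 = -34741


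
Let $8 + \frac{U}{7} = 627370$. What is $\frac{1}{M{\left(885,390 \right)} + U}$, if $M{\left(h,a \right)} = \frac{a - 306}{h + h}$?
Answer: $\frac{295}{1295502544} \approx 2.2771 \cdot 10^{-7}$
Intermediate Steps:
$M{\left(h,a \right)} = \frac{-306 + a}{2 h}$
$U = 4391534$ ($U = -56 + 7 \cdot 627370 = -56 + 4391590 = 4391534$)
$\frac{1}{M{\left(885,390 \right)} + U} = \frac{1}{\frac{-306 + 390}{2 \cdot 885} + 4391534} = \frac{1}{\frac{1}{2} \cdot \frac{1}{885} \cdot 84 + 4391534} = \frac{1}{\frac{14}{295} + 4391534} = \frac{1}{\frac{1295502544}{295}} = \frac{295}{1295502544}$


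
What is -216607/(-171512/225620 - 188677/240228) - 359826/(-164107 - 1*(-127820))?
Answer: 106511256777450478854/759952195303903 ≈ 1.4016e+5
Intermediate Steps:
-216607/(-171512/225620 - 188677/240228) - 359826/(-164107 - 1*(-127820)) = -216607/(-171512*1/225620 - 188677*1/240228) - 359826/(-164107 + 127820) = -216607/(-42878/56405 - 188677/240228) - 359826/(-36287) = -216607/(-20942822369/13550060340) - 359826*(-1/36287) = -216607*(-13550060340/20942822369) + 359826/36287 = 2935037920066380/20942822369 + 359826/36287 = 106511256777450478854/759952195303903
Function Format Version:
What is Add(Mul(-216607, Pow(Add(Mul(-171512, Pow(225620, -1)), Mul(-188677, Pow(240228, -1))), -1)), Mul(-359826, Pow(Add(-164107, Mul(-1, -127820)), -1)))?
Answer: Rational(106511256777450478854, 759952195303903) ≈ 1.4016e+5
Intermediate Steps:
Add(Mul(-216607, Pow(Add(Mul(-171512, Pow(225620, -1)), Mul(-188677, Pow(240228, -1))), -1)), Mul(-359826, Pow(Add(-164107, Mul(-1, -127820)), -1))) = Add(Mul(-216607, Pow(Add(Mul(-171512, Rational(1, 225620)), Mul(-188677, Rational(1, 240228))), -1)), Mul(-359826, Pow(Add(-164107, 127820), -1))) = Add(Mul(-216607, Pow(Add(Rational(-42878, 56405), Rational(-188677, 240228)), -1)), Mul(-359826, Pow(-36287, -1))) = Add(Mul(-216607, Pow(Rational(-20942822369, 13550060340), -1)), Mul(-359826, Rational(-1, 36287))) = Add(Mul(-216607, Rational(-13550060340, 20942822369)), Rational(359826, 36287)) = Add(Rational(2935037920066380, 20942822369), Rational(359826, 36287)) = Rational(106511256777450478854, 759952195303903)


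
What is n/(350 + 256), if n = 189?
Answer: 63/202 ≈ 0.31188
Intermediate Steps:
n/(350 + 256) = 189/(350 + 256) = 189/606 = 189*(1/606) = 63/202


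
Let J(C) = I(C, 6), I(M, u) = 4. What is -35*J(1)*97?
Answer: -13580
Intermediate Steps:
J(C) = 4
-35*J(1)*97 = -35*4*97 = -140*97 = -13580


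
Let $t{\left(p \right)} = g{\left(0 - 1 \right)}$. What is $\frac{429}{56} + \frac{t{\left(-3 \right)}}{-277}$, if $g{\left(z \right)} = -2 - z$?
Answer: $\frac{118889}{15512} \approx 7.6643$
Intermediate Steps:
$t{\left(p \right)} = -1$ ($t{\left(p \right)} = -2 - \left(0 - 1\right) = -2 - -1 = -2 + 1 = -1$)
$\frac{429}{56} + \frac{t{\left(-3 \right)}}{-277} = \frac{429}{56} - \frac{1}{-277} = 429 \cdot \frac{1}{56} - - \frac{1}{277} = \frac{429}{56} + \frac{1}{277} = \frac{118889}{15512}$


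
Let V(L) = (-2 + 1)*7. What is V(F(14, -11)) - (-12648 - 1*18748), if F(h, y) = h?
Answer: 31389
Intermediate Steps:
V(L) = -7 (V(L) = -1*7 = -7)
V(F(14, -11)) - (-12648 - 1*18748) = -7 - (-12648 - 1*18748) = -7 - (-12648 - 18748) = -7 - 1*(-31396) = -7 + 31396 = 31389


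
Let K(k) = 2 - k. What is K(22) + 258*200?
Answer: 51580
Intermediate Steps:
K(22) + 258*200 = (2 - 1*22) + 258*200 = (2 - 22) + 51600 = -20 + 51600 = 51580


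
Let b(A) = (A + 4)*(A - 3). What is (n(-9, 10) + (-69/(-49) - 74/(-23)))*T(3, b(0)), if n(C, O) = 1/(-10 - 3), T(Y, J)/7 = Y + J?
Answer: -599778/2093 ≈ -286.56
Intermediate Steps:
b(A) = (-3 + A)*(4 + A) (b(A) = (4 + A)*(-3 + A) = (-3 + A)*(4 + A))
T(Y, J) = 7*J + 7*Y (T(Y, J) = 7*(Y + J) = 7*(J + Y) = 7*J + 7*Y)
n(C, O) = -1/13 (n(C, O) = 1/(-13) = -1/13)
(n(-9, 10) + (-69/(-49) - 74/(-23)))*T(3, b(0)) = (-1/13 + (-69/(-49) - 74/(-23)))*(7*(-12 + 0 + 0**2) + 7*3) = (-1/13 + (-69*(-1/49) - 74*(-1/23)))*(7*(-12 + 0 + 0) + 21) = (-1/13 + (69/49 + 74/23))*(7*(-12) + 21) = (-1/13 + 5213/1127)*(-84 + 21) = (66642/14651)*(-63) = -599778/2093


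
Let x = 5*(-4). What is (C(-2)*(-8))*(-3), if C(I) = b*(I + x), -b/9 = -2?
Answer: -9504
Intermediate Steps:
b = 18 (b = -9*(-2) = 18)
x = -20
C(I) = -360 + 18*I (C(I) = 18*(I - 20) = 18*(-20 + I) = -360 + 18*I)
(C(-2)*(-8))*(-3) = ((-360 + 18*(-2))*(-8))*(-3) = ((-360 - 36)*(-8))*(-3) = -396*(-8)*(-3) = 3168*(-3) = -9504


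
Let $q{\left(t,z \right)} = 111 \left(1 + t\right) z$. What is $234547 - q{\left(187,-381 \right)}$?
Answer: $8185255$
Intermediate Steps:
$q{\left(t,z \right)} = 111 z \left(1 + t\right)$
$234547 - q{\left(187,-381 \right)} = 234547 - 111 \left(-381\right) \left(1 + 187\right) = 234547 - 111 \left(-381\right) 188 = 234547 - -7950708 = 234547 + 7950708 = 8185255$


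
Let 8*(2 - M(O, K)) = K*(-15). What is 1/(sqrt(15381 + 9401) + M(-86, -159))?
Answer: -18952/4026113 - 64*sqrt(24782)/4026113 ≈ -0.0072097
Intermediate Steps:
M(O, K) = 2 + 15*K/8 (M(O, K) = 2 - K*(-15)/8 = 2 - (-15)*K/8 = 2 + 15*K/8)
1/(sqrt(15381 + 9401) + M(-86, -159)) = 1/(sqrt(15381 + 9401) + (2 + (15/8)*(-159))) = 1/(sqrt(24782) + (2 - 2385/8)) = 1/(sqrt(24782) - 2369/8) = 1/(-2369/8 + sqrt(24782))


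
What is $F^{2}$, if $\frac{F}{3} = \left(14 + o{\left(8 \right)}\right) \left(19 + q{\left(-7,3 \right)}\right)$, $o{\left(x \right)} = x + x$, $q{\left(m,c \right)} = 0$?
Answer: $2924100$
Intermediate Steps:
$o{\left(x \right)} = 2 x$
$F = 1710$ ($F = 3 \left(14 + 2 \cdot 8\right) \left(19 + 0\right) = 3 \left(14 + 16\right) 19 = 3 \cdot 30 \cdot 19 = 3 \cdot 570 = 1710$)
$F^{2} = 1710^{2} = 2924100$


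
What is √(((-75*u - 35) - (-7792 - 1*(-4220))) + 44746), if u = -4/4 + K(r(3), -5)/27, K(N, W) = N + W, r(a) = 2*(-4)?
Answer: √435547/3 ≈ 219.99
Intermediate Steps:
r(a) = -8
u = -40/27 (u = -4/4 + (-8 - 5)/27 = -4*¼ - 13*1/27 = -1 - 13/27 = -40/27 ≈ -1.4815)
√(((-75*u - 35) - (-7792 - 1*(-4220))) + 44746) = √(((-75*(-40/27) - 35) - (-7792 - 1*(-4220))) + 44746) = √(((1000/9 - 35) - (-7792 + 4220)) + 44746) = √((685/9 - 1*(-3572)) + 44746) = √((685/9 + 3572) + 44746) = √(32833/9 + 44746) = √(435547/9) = √435547/3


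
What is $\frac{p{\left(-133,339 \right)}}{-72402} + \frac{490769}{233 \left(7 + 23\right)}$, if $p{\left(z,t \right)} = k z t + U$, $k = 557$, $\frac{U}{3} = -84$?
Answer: $\frac{17589791419}{42174165} \approx 417.08$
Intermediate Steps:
$U = -252$ ($U = 3 \left(-84\right) = -252$)
$p{\left(z,t \right)} = -252 + 557 t z$ ($p{\left(z,t \right)} = 557 z t - 252 = 557 t z - 252 = -252 + 557 t z$)
$\frac{p{\left(-133,339 \right)}}{-72402} + \frac{490769}{233 \left(7 + 23\right)} = \frac{-252 + 557 \cdot 339 \left(-133\right)}{-72402} + \frac{490769}{233 \left(7 + 23\right)} = \left(-252 - 25113459\right) \left(- \frac{1}{72402}\right) + \frac{490769}{233 \cdot 30} = \left(-25113711\right) \left(- \frac{1}{72402}\right) + \frac{490769}{6990} = \frac{8371237}{24134} + 490769 \cdot \frac{1}{6990} = \frac{8371237}{24134} + \frac{490769}{6990} = \frac{17589791419}{42174165}$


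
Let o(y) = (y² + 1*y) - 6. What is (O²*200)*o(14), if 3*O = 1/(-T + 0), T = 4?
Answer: 850/3 ≈ 283.33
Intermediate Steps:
o(y) = -6 + y + y² (o(y) = (y² + y) - 6 = (y + y²) - 6 = -6 + y + y²)
O = -1/12 (O = 1/(3*(-1*4 + 0)) = 1/(3*(-4 + 0)) = (⅓)/(-4) = (⅓)*(-¼) = -1/12 ≈ -0.083333)
(O²*200)*o(14) = ((-1/12)²*200)*(-6 + 14 + 14²) = ((1/144)*200)*(-6 + 14 + 196) = (25/18)*204 = 850/3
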